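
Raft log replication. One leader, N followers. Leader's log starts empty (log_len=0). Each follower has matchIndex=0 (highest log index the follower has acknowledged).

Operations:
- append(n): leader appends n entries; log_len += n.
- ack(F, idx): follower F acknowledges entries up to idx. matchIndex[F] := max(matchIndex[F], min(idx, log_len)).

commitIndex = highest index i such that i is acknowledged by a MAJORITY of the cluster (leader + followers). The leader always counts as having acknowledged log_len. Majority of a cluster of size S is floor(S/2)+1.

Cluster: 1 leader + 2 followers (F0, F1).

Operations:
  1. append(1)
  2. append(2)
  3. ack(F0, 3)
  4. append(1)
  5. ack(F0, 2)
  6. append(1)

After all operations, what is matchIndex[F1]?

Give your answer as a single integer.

Answer: 0

Derivation:
Op 1: append 1 -> log_len=1
Op 2: append 2 -> log_len=3
Op 3: F0 acks idx 3 -> match: F0=3 F1=0; commitIndex=3
Op 4: append 1 -> log_len=4
Op 5: F0 acks idx 2 -> match: F0=3 F1=0; commitIndex=3
Op 6: append 1 -> log_len=5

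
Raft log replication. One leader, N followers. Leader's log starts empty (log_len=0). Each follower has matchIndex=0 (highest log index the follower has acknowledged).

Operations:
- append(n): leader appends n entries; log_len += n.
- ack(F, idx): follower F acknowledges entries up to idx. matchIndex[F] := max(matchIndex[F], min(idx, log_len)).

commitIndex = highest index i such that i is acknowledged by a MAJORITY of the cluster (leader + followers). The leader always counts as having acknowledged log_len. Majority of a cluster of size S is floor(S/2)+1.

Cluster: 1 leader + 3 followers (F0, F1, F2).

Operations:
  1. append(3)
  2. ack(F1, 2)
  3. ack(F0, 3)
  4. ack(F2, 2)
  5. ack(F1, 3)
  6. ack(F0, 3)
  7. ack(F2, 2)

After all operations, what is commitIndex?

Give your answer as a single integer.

Op 1: append 3 -> log_len=3
Op 2: F1 acks idx 2 -> match: F0=0 F1=2 F2=0; commitIndex=0
Op 3: F0 acks idx 3 -> match: F0=3 F1=2 F2=0; commitIndex=2
Op 4: F2 acks idx 2 -> match: F0=3 F1=2 F2=2; commitIndex=2
Op 5: F1 acks idx 3 -> match: F0=3 F1=3 F2=2; commitIndex=3
Op 6: F0 acks idx 3 -> match: F0=3 F1=3 F2=2; commitIndex=3
Op 7: F2 acks idx 2 -> match: F0=3 F1=3 F2=2; commitIndex=3

Answer: 3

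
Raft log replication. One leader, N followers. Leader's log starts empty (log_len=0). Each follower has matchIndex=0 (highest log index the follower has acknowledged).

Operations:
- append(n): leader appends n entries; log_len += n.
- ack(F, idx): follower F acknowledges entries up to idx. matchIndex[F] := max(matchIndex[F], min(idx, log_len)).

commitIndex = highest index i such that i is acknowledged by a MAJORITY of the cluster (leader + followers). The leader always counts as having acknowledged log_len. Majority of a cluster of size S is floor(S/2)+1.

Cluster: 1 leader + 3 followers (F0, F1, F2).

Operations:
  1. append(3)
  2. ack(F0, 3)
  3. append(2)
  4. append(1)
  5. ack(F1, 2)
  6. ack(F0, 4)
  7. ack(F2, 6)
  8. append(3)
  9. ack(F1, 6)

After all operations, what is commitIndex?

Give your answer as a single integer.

Answer: 6

Derivation:
Op 1: append 3 -> log_len=3
Op 2: F0 acks idx 3 -> match: F0=3 F1=0 F2=0; commitIndex=0
Op 3: append 2 -> log_len=5
Op 4: append 1 -> log_len=6
Op 5: F1 acks idx 2 -> match: F0=3 F1=2 F2=0; commitIndex=2
Op 6: F0 acks idx 4 -> match: F0=4 F1=2 F2=0; commitIndex=2
Op 7: F2 acks idx 6 -> match: F0=4 F1=2 F2=6; commitIndex=4
Op 8: append 3 -> log_len=9
Op 9: F1 acks idx 6 -> match: F0=4 F1=6 F2=6; commitIndex=6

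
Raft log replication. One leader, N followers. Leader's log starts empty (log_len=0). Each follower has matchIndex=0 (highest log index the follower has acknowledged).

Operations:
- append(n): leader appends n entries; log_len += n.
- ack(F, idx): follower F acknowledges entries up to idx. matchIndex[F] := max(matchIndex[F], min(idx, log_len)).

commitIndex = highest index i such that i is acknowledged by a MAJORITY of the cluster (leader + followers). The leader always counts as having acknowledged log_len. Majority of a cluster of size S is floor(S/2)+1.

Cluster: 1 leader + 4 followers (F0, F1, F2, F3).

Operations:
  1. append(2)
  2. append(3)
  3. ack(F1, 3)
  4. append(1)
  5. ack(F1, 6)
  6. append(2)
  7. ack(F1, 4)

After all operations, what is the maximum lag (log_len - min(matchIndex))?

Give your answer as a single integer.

Op 1: append 2 -> log_len=2
Op 2: append 3 -> log_len=5
Op 3: F1 acks idx 3 -> match: F0=0 F1=3 F2=0 F3=0; commitIndex=0
Op 4: append 1 -> log_len=6
Op 5: F1 acks idx 6 -> match: F0=0 F1=6 F2=0 F3=0; commitIndex=0
Op 6: append 2 -> log_len=8
Op 7: F1 acks idx 4 -> match: F0=0 F1=6 F2=0 F3=0; commitIndex=0

Answer: 8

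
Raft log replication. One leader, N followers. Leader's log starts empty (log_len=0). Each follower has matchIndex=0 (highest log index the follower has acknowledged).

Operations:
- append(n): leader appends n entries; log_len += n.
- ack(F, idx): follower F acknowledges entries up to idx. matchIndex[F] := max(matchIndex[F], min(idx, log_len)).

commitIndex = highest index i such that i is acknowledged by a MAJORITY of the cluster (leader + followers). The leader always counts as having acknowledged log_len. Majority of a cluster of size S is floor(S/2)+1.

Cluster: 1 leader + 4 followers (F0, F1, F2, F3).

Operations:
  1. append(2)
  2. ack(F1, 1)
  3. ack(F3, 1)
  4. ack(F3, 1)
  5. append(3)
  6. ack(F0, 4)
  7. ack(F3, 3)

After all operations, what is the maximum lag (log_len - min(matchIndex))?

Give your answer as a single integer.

Answer: 5

Derivation:
Op 1: append 2 -> log_len=2
Op 2: F1 acks idx 1 -> match: F0=0 F1=1 F2=0 F3=0; commitIndex=0
Op 3: F3 acks idx 1 -> match: F0=0 F1=1 F2=0 F3=1; commitIndex=1
Op 4: F3 acks idx 1 -> match: F0=0 F1=1 F2=0 F3=1; commitIndex=1
Op 5: append 3 -> log_len=5
Op 6: F0 acks idx 4 -> match: F0=4 F1=1 F2=0 F3=1; commitIndex=1
Op 7: F3 acks idx 3 -> match: F0=4 F1=1 F2=0 F3=3; commitIndex=3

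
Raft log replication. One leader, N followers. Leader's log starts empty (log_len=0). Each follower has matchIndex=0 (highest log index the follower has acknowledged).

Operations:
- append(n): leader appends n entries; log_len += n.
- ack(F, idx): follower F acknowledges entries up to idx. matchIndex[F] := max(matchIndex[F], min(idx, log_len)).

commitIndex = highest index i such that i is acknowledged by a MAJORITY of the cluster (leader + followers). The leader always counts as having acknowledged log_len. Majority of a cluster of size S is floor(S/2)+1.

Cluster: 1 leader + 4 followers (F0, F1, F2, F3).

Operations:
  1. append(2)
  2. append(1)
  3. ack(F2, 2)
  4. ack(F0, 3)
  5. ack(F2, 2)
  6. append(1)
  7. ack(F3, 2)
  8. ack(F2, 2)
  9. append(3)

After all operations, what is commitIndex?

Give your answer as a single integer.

Answer: 2

Derivation:
Op 1: append 2 -> log_len=2
Op 2: append 1 -> log_len=3
Op 3: F2 acks idx 2 -> match: F0=0 F1=0 F2=2 F3=0; commitIndex=0
Op 4: F0 acks idx 3 -> match: F0=3 F1=0 F2=2 F3=0; commitIndex=2
Op 5: F2 acks idx 2 -> match: F0=3 F1=0 F2=2 F3=0; commitIndex=2
Op 6: append 1 -> log_len=4
Op 7: F3 acks idx 2 -> match: F0=3 F1=0 F2=2 F3=2; commitIndex=2
Op 8: F2 acks idx 2 -> match: F0=3 F1=0 F2=2 F3=2; commitIndex=2
Op 9: append 3 -> log_len=7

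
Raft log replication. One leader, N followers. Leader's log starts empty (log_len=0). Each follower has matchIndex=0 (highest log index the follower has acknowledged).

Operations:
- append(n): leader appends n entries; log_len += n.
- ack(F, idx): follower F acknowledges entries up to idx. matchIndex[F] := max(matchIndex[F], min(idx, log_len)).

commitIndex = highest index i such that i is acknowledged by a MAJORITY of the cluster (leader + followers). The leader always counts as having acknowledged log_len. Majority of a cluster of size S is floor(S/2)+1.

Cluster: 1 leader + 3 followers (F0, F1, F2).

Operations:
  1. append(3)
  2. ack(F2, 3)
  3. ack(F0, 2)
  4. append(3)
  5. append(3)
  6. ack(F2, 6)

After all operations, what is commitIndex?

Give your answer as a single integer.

Op 1: append 3 -> log_len=3
Op 2: F2 acks idx 3 -> match: F0=0 F1=0 F2=3; commitIndex=0
Op 3: F0 acks idx 2 -> match: F0=2 F1=0 F2=3; commitIndex=2
Op 4: append 3 -> log_len=6
Op 5: append 3 -> log_len=9
Op 6: F2 acks idx 6 -> match: F0=2 F1=0 F2=6; commitIndex=2

Answer: 2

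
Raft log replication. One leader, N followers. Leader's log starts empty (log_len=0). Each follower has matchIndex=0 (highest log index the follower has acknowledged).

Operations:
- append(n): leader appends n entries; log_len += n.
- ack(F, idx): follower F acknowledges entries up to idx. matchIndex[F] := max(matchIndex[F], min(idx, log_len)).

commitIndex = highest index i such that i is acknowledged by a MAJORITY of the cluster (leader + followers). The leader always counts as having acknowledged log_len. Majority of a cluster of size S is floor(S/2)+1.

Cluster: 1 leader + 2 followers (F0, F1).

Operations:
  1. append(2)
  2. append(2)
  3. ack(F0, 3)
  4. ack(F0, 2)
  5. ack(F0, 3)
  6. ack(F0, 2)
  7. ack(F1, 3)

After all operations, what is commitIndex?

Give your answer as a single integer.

Op 1: append 2 -> log_len=2
Op 2: append 2 -> log_len=4
Op 3: F0 acks idx 3 -> match: F0=3 F1=0; commitIndex=3
Op 4: F0 acks idx 2 -> match: F0=3 F1=0; commitIndex=3
Op 5: F0 acks idx 3 -> match: F0=3 F1=0; commitIndex=3
Op 6: F0 acks idx 2 -> match: F0=3 F1=0; commitIndex=3
Op 7: F1 acks idx 3 -> match: F0=3 F1=3; commitIndex=3

Answer: 3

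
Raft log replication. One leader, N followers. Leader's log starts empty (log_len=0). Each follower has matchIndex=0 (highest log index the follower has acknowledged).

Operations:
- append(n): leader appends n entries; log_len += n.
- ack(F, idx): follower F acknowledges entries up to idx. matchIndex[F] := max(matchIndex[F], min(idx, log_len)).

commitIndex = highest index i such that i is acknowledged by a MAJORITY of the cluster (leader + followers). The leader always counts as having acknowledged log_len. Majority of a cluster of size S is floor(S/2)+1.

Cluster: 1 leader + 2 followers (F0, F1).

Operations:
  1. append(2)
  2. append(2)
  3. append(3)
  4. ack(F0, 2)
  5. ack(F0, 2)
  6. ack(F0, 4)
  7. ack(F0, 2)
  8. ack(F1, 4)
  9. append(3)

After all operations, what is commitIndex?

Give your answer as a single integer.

Op 1: append 2 -> log_len=2
Op 2: append 2 -> log_len=4
Op 3: append 3 -> log_len=7
Op 4: F0 acks idx 2 -> match: F0=2 F1=0; commitIndex=2
Op 5: F0 acks idx 2 -> match: F0=2 F1=0; commitIndex=2
Op 6: F0 acks idx 4 -> match: F0=4 F1=0; commitIndex=4
Op 7: F0 acks idx 2 -> match: F0=4 F1=0; commitIndex=4
Op 8: F1 acks idx 4 -> match: F0=4 F1=4; commitIndex=4
Op 9: append 3 -> log_len=10

Answer: 4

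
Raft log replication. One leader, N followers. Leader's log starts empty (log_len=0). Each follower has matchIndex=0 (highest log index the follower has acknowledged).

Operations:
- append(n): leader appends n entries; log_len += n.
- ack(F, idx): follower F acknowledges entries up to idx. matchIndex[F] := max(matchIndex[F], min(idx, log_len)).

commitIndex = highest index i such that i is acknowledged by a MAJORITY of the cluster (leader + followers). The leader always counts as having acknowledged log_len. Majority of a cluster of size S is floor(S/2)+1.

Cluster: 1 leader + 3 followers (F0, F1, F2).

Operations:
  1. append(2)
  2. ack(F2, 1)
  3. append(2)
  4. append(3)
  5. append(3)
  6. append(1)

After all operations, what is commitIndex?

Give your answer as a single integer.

Op 1: append 2 -> log_len=2
Op 2: F2 acks idx 1 -> match: F0=0 F1=0 F2=1; commitIndex=0
Op 3: append 2 -> log_len=4
Op 4: append 3 -> log_len=7
Op 5: append 3 -> log_len=10
Op 6: append 1 -> log_len=11

Answer: 0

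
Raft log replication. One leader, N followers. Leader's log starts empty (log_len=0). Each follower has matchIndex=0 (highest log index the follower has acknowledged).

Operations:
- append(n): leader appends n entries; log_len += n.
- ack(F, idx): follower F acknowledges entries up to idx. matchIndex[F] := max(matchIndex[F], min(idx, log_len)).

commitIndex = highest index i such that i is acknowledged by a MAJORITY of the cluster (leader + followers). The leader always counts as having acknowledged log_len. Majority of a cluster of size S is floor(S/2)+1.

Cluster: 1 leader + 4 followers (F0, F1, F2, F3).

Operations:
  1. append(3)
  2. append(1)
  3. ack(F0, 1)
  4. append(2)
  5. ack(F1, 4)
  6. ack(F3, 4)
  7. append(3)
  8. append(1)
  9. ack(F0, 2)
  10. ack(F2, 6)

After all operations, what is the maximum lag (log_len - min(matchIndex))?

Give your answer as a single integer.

Op 1: append 3 -> log_len=3
Op 2: append 1 -> log_len=4
Op 3: F0 acks idx 1 -> match: F0=1 F1=0 F2=0 F3=0; commitIndex=0
Op 4: append 2 -> log_len=6
Op 5: F1 acks idx 4 -> match: F0=1 F1=4 F2=0 F3=0; commitIndex=1
Op 6: F3 acks idx 4 -> match: F0=1 F1=4 F2=0 F3=4; commitIndex=4
Op 7: append 3 -> log_len=9
Op 8: append 1 -> log_len=10
Op 9: F0 acks idx 2 -> match: F0=2 F1=4 F2=0 F3=4; commitIndex=4
Op 10: F2 acks idx 6 -> match: F0=2 F1=4 F2=6 F3=4; commitIndex=4

Answer: 8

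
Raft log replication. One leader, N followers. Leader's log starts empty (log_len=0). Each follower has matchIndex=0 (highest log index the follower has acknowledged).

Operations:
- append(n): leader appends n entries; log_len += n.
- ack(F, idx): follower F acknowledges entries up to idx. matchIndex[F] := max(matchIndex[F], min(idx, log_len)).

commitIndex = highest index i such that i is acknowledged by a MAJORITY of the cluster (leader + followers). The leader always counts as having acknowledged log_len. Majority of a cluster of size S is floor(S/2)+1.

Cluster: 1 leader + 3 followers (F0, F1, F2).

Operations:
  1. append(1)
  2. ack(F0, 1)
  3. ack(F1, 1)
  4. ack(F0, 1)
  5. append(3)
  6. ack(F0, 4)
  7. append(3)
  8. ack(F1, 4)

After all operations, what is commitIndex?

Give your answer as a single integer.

Answer: 4

Derivation:
Op 1: append 1 -> log_len=1
Op 2: F0 acks idx 1 -> match: F0=1 F1=0 F2=0; commitIndex=0
Op 3: F1 acks idx 1 -> match: F0=1 F1=1 F2=0; commitIndex=1
Op 4: F0 acks idx 1 -> match: F0=1 F1=1 F2=0; commitIndex=1
Op 5: append 3 -> log_len=4
Op 6: F0 acks idx 4 -> match: F0=4 F1=1 F2=0; commitIndex=1
Op 7: append 3 -> log_len=7
Op 8: F1 acks idx 4 -> match: F0=4 F1=4 F2=0; commitIndex=4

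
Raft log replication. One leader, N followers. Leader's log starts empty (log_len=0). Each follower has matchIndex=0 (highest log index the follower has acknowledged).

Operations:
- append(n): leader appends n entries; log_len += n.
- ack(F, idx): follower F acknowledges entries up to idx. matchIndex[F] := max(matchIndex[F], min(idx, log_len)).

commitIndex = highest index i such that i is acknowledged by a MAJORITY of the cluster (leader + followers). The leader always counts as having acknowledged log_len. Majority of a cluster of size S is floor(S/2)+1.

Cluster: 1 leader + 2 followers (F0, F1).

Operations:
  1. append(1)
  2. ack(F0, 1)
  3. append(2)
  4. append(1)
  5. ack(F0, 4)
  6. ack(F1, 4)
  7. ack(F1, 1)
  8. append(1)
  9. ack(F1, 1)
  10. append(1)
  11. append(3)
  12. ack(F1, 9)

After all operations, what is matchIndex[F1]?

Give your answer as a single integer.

Op 1: append 1 -> log_len=1
Op 2: F0 acks idx 1 -> match: F0=1 F1=0; commitIndex=1
Op 3: append 2 -> log_len=3
Op 4: append 1 -> log_len=4
Op 5: F0 acks idx 4 -> match: F0=4 F1=0; commitIndex=4
Op 6: F1 acks idx 4 -> match: F0=4 F1=4; commitIndex=4
Op 7: F1 acks idx 1 -> match: F0=4 F1=4; commitIndex=4
Op 8: append 1 -> log_len=5
Op 9: F1 acks idx 1 -> match: F0=4 F1=4; commitIndex=4
Op 10: append 1 -> log_len=6
Op 11: append 3 -> log_len=9
Op 12: F1 acks idx 9 -> match: F0=4 F1=9; commitIndex=9

Answer: 9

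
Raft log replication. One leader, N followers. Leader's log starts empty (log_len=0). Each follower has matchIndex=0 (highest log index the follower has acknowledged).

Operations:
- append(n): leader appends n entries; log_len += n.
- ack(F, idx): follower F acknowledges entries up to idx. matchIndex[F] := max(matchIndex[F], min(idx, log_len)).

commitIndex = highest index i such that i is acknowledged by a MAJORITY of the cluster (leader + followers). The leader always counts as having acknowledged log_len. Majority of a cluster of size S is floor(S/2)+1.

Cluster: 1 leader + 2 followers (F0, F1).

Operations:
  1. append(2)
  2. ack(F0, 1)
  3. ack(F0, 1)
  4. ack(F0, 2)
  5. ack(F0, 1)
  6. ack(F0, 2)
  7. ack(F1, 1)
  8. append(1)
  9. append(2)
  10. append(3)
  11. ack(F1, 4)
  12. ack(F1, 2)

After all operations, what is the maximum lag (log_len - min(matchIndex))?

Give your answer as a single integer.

Op 1: append 2 -> log_len=2
Op 2: F0 acks idx 1 -> match: F0=1 F1=0; commitIndex=1
Op 3: F0 acks idx 1 -> match: F0=1 F1=0; commitIndex=1
Op 4: F0 acks idx 2 -> match: F0=2 F1=0; commitIndex=2
Op 5: F0 acks idx 1 -> match: F0=2 F1=0; commitIndex=2
Op 6: F0 acks idx 2 -> match: F0=2 F1=0; commitIndex=2
Op 7: F1 acks idx 1 -> match: F0=2 F1=1; commitIndex=2
Op 8: append 1 -> log_len=3
Op 9: append 2 -> log_len=5
Op 10: append 3 -> log_len=8
Op 11: F1 acks idx 4 -> match: F0=2 F1=4; commitIndex=4
Op 12: F1 acks idx 2 -> match: F0=2 F1=4; commitIndex=4

Answer: 6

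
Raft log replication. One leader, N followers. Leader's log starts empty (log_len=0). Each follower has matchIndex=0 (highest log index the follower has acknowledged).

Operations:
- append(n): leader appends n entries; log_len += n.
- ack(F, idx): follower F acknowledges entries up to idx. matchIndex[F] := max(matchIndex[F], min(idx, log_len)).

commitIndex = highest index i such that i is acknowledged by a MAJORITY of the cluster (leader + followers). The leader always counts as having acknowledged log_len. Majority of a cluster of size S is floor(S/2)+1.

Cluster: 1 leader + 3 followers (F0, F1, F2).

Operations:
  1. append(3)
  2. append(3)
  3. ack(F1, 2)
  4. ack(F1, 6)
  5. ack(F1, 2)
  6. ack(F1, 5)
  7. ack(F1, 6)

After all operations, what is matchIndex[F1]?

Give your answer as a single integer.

Answer: 6

Derivation:
Op 1: append 3 -> log_len=3
Op 2: append 3 -> log_len=6
Op 3: F1 acks idx 2 -> match: F0=0 F1=2 F2=0; commitIndex=0
Op 4: F1 acks idx 6 -> match: F0=0 F1=6 F2=0; commitIndex=0
Op 5: F1 acks idx 2 -> match: F0=0 F1=6 F2=0; commitIndex=0
Op 6: F1 acks idx 5 -> match: F0=0 F1=6 F2=0; commitIndex=0
Op 7: F1 acks idx 6 -> match: F0=0 F1=6 F2=0; commitIndex=0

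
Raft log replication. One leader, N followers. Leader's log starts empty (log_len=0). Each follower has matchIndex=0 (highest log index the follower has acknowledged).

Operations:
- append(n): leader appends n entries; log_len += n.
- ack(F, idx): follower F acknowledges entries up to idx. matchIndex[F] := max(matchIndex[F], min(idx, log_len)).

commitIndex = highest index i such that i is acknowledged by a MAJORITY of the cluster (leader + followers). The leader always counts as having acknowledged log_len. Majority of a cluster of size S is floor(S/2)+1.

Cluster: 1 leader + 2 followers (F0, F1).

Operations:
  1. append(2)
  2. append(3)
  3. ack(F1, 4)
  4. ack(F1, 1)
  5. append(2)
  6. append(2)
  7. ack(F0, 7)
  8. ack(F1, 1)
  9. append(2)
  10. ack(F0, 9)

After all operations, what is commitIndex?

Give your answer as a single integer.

Answer: 9

Derivation:
Op 1: append 2 -> log_len=2
Op 2: append 3 -> log_len=5
Op 3: F1 acks idx 4 -> match: F0=0 F1=4; commitIndex=4
Op 4: F1 acks idx 1 -> match: F0=0 F1=4; commitIndex=4
Op 5: append 2 -> log_len=7
Op 6: append 2 -> log_len=9
Op 7: F0 acks idx 7 -> match: F0=7 F1=4; commitIndex=7
Op 8: F1 acks idx 1 -> match: F0=7 F1=4; commitIndex=7
Op 9: append 2 -> log_len=11
Op 10: F0 acks idx 9 -> match: F0=9 F1=4; commitIndex=9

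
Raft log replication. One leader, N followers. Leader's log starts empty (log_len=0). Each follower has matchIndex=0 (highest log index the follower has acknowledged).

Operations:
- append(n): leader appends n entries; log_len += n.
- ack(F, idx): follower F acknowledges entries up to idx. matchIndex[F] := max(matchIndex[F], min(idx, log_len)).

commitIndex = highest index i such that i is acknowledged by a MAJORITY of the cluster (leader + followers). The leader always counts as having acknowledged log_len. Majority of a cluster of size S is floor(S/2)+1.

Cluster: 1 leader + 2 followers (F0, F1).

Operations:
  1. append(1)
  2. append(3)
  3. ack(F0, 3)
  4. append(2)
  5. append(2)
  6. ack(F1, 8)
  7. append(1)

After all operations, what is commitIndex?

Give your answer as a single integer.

Answer: 8

Derivation:
Op 1: append 1 -> log_len=1
Op 2: append 3 -> log_len=4
Op 3: F0 acks idx 3 -> match: F0=3 F1=0; commitIndex=3
Op 4: append 2 -> log_len=6
Op 5: append 2 -> log_len=8
Op 6: F1 acks idx 8 -> match: F0=3 F1=8; commitIndex=8
Op 7: append 1 -> log_len=9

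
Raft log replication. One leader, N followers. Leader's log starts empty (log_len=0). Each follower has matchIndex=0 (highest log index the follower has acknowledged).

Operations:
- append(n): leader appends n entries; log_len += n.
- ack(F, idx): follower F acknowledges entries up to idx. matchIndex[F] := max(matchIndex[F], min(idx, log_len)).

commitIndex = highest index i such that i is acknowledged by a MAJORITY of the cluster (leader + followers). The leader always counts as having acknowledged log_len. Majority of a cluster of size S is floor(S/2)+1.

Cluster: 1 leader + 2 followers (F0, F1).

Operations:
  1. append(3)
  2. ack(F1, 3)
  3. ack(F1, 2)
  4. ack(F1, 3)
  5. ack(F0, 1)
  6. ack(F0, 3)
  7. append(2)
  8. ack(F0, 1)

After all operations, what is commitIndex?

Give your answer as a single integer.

Op 1: append 3 -> log_len=3
Op 2: F1 acks idx 3 -> match: F0=0 F1=3; commitIndex=3
Op 3: F1 acks idx 2 -> match: F0=0 F1=3; commitIndex=3
Op 4: F1 acks idx 3 -> match: F0=0 F1=3; commitIndex=3
Op 5: F0 acks idx 1 -> match: F0=1 F1=3; commitIndex=3
Op 6: F0 acks idx 3 -> match: F0=3 F1=3; commitIndex=3
Op 7: append 2 -> log_len=5
Op 8: F0 acks idx 1 -> match: F0=3 F1=3; commitIndex=3

Answer: 3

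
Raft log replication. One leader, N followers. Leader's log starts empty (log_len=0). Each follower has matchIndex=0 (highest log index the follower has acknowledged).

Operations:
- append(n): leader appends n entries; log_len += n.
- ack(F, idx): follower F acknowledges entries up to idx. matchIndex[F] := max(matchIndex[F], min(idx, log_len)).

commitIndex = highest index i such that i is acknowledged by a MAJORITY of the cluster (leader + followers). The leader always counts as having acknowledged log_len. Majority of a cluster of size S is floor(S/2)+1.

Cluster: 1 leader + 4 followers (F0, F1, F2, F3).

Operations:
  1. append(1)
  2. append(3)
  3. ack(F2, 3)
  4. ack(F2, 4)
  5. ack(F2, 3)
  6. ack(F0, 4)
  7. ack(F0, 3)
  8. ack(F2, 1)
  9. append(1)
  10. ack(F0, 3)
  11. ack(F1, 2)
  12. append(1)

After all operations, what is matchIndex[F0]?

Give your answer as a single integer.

Op 1: append 1 -> log_len=1
Op 2: append 3 -> log_len=4
Op 3: F2 acks idx 3 -> match: F0=0 F1=0 F2=3 F3=0; commitIndex=0
Op 4: F2 acks idx 4 -> match: F0=0 F1=0 F2=4 F3=0; commitIndex=0
Op 5: F2 acks idx 3 -> match: F0=0 F1=0 F2=4 F3=0; commitIndex=0
Op 6: F0 acks idx 4 -> match: F0=4 F1=0 F2=4 F3=0; commitIndex=4
Op 7: F0 acks idx 3 -> match: F0=4 F1=0 F2=4 F3=0; commitIndex=4
Op 8: F2 acks idx 1 -> match: F0=4 F1=0 F2=4 F3=0; commitIndex=4
Op 9: append 1 -> log_len=5
Op 10: F0 acks idx 3 -> match: F0=4 F1=0 F2=4 F3=0; commitIndex=4
Op 11: F1 acks idx 2 -> match: F0=4 F1=2 F2=4 F3=0; commitIndex=4
Op 12: append 1 -> log_len=6

Answer: 4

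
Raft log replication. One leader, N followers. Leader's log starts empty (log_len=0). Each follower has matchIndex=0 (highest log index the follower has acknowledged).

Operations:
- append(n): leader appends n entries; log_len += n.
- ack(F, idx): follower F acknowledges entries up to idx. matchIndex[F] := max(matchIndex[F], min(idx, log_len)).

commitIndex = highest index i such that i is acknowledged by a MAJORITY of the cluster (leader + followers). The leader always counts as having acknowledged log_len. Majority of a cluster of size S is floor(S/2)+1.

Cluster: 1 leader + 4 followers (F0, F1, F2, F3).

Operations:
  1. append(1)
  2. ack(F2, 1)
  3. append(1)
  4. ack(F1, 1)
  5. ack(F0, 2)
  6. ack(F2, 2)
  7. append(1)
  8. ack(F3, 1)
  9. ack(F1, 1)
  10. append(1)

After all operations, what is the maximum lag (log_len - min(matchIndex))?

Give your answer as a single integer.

Op 1: append 1 -> log_len=1
Op 2: F2 acks idx 1 -> match: F0=0 F1=0 F2=1 F3=0; commitIndex=0
Op 3: append 1 -> log_len=2
Op 4: F1 acks idx 1 -> match: F0=0 F1=1 F2=1 F3=0; commitIndex=1
Op 5: F0 acks idx 2 -> match: F0=2 F1=1 F2=1 F3=0; commitIndex=1
Op 6: F2 acks idx 2 -> match: F0=2 F1=1 F2=2 F3=0; commitIndex=2
Op 7: append 1 -> log_len=3
Op 8: F3 acks idx 1 -> match: F0=2 F1=1 F2=2 F3=1; commitIndex=2
Op 9: F1 acks idx 1 -> match: F0=2 F1=1 F2=2 F3=1; commitIndex=2
Op 10: append 1 -> log_len=4

Answer: 3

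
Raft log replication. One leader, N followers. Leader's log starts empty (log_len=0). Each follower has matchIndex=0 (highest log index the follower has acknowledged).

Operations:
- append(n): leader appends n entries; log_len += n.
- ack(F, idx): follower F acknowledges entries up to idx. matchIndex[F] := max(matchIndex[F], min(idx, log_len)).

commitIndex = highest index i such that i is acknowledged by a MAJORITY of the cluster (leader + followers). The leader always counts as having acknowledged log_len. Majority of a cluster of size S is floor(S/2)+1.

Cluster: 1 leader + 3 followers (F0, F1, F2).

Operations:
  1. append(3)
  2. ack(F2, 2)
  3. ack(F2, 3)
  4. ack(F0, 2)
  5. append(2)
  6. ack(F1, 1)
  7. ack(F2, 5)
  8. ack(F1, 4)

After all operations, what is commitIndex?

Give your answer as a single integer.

Answer: 4

Derivation:
Op 1: append 3 -> log_len=3
Op 2: F2 acks idx 2 -> match: F0=0 F1=0 F2=2; commitIndex=0
Op 3: F2 acks idx 3 -> match: F0=0 F1=0 F2=3; commitIndex=0
Op 4: F0 acks idx 2 -> match: F0=2 F1=0 F2=3; commitIndex=2
Op 5: append 2 -> log_len=5
Op 6: F1 acks idx 1 -> match: F0=2 F1=1 F2=3; commitIndex=2
Op 7: F2 acks idx 5 -> match: F0=2 F1=1 F2=5; commitIndex=2
Op 8: F1 acks idx 4 -> match: F0=2 F1=4 F2=5; commitIndex=4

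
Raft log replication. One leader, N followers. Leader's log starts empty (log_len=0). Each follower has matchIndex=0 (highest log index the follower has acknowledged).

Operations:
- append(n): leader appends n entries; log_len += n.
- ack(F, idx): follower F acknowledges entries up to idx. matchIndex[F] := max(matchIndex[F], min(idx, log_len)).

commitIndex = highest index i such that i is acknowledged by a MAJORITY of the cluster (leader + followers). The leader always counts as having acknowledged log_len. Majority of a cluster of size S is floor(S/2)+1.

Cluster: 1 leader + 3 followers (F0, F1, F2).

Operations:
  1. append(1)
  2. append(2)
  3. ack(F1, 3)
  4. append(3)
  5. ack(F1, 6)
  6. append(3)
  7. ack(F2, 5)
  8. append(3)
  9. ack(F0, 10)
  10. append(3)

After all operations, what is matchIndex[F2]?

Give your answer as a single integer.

Answer: 5

Derivation:
Op 1: append 1 -> log_len=1
Op 2: append 2 -> log_len=3
Op 3: F1 acks idx 3 -> match: F0=0 F1=3 F2=0; commitIndex=0
Op 4: append 3 -> log_len=6
Op 5: F1 acks idx 6 -> match: F0=0 F1=6 F2=0; commitIndex=0
Op 6: append 3 -> log_len=9
Op 7: F2 acks idx 5 -> match: F0=0 F1=6 F2=5; commitIndex=5
Op 8: append 3 -> log_len=12
Op 9: F0 acks idx 10 -> match: F0=10 F1=6 F2=5; commitIndex=6
Op 10: append 3 -> log_len=15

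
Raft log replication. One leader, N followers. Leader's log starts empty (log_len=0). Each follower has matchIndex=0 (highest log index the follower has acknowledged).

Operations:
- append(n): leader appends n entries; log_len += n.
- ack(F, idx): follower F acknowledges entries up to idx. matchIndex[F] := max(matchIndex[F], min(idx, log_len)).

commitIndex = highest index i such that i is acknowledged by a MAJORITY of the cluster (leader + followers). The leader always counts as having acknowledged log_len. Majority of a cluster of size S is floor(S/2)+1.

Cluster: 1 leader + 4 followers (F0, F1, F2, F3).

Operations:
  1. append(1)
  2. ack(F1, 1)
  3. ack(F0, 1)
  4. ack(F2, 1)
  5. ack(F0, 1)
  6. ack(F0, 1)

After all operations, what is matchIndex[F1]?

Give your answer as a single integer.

Answer: 1

Derivation:
Op 1: append 1 -> log_len=1
Op 2: F1 acks idx 1 -> match: F0=0 F1=1 F2=0 F3=0; commitIndex=0
Op 3: F0 acks idx 1 -> match: F0=1 F1=1 F2=0 F3=0; commitIndex=1
Op 4: F2 acks idx 1 -> match: F0=1 F1=1 F2=1 F3=0; commitIndex=1
Op 5: F0 acks idx 1 -> match: F0=1 F1=1 F2=1 F3=0; commitIndex=1
Op 6: F0 acks idx 1 -> match: F0=1 F1=1 F2=1 F3=0; commitIndex=1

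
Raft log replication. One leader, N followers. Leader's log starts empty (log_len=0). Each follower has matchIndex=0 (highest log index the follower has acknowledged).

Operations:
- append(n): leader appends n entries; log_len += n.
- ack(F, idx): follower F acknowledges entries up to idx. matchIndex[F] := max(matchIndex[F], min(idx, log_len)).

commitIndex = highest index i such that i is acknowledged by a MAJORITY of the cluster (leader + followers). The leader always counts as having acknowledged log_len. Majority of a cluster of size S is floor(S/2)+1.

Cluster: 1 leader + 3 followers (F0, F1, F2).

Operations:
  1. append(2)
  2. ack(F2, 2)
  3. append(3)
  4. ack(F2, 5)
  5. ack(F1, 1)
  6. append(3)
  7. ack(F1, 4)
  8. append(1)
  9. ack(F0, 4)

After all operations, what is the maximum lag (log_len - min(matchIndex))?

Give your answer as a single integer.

Answer: 5

Derivation:
Op 1: append 2 -> log_len=2
Op 2: F2 acks idx 2 -> match: F0=0 F1=0 F2=2; commitIndex=0
Op 3: append 3 -> log_len=5
Op 4: F2 acks idx 5 -> match: F0=0 F1=0 F2=5; commitIndex=0
Op 5: F1 acks idx 1 -> match: F0=0 F1=1 F2=5; commitIndex=1
Op 6: append 3 -> log_len=8
Op 7: F1 acks idx 4 -> match: F0=0 F1=4 F2=5; commitIndex=4
Op 8: append 1 -> log_len=9
Op 9: F0 acks idx 4 -> match: F0=4 F1=4 F2=5; commitIndex=4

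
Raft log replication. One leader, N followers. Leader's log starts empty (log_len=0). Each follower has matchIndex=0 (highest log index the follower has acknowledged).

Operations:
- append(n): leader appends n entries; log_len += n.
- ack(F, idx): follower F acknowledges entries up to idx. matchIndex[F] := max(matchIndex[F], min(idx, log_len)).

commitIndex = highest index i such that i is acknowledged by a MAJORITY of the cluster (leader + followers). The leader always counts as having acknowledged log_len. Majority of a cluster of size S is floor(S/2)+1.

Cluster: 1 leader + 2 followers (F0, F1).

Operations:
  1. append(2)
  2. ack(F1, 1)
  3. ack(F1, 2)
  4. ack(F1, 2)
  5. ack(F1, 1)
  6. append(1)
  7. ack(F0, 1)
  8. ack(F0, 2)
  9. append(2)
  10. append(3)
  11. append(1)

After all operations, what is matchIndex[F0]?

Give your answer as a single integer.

Op 1: append 2 -> log_len=2
Op 2: F1 acks idx 1 -> match: F0=0 F1=1; commitIndex=1
Op 3: F1 acks idx 2 -> match: F0=0 F1=2; commitIndex=2
Op 4: F1 acks idx 2 -> match: F0=0 F1=2; commitIndex=2
Op 5: F1 acks idx 1 -> match: F0=0 F1=2; commitIndex=2
Op 6: append 1 -> log_len=3
Op 7: F0 acks idx 1 -> match: F0=1 F1=2; commitIndex=2
Op 8: F0 acks idx 2 -> match: F0=2 F1=2; commitIndex=2
Op 9: append 2 -> log_len=5
Op 10: append 3 -> log_len=8
Op 11: append 1 -> log_len=9

Answer: 2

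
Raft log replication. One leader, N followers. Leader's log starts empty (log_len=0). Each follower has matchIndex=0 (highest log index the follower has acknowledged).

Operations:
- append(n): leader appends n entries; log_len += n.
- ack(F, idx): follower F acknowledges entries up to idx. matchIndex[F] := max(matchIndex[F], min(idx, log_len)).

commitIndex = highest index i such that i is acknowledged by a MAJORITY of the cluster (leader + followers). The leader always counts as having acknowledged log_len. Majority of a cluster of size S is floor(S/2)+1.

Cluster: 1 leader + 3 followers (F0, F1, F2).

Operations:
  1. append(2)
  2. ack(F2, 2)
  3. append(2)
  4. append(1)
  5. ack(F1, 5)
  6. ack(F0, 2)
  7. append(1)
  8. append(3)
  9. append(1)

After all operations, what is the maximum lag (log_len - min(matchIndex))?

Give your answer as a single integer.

Op 1: append 2 -> log_len=2
Op 2: F2 acks idx 2 -> match: F0=0 F1=0 F2=2; commitIndex=0
Op 3: append 2 -> log_len=4
Op 4: append 1 -> log_len=5
Op 5: F1 acks idx 5 -> match: F0=0 F1=5 F2=2; commitIndex=2
Op 6: F0 acks idx 2 -> match: F0=2 F1=5 F2=2; commitIndex=2
Op 7: append 1 -> log_len=6
Op 8: append 3 -> log_len=9
Op 9: append 1 -> log_len=10

Answer: 8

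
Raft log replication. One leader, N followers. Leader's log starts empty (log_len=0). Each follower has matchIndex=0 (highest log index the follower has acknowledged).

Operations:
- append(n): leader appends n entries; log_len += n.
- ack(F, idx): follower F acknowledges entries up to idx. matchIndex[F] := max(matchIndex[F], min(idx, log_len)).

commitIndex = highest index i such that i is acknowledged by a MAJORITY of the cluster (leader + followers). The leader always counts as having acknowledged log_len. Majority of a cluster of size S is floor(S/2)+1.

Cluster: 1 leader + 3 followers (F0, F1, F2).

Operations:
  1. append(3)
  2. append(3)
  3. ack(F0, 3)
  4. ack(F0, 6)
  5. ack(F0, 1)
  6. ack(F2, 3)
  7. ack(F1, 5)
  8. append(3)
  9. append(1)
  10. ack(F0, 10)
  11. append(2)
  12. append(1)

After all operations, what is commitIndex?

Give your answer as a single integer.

Op 1: append 3 -> log_len=3
Op 2: append 3 -> log_len=6
Op 3: F0 acks idx 3 -> match: F0=3 F1=0 F2=0; commitIndex=0
Op 4: F0 acks idx 6 -> match: F0=6 F1=0 F2=0; commitIndex=0
Op 5: F0 acks idx 1 -> match: F0=6 F1=0 F2=0; commitIndex=0
Op 6: F2 acks idx 3 -> match: F0=6 F1=0 F2=3; commitIndex=3
Op 7: F1 acks idx 5 -> match: F0=6 F1=5 F2=3; commitIndex=5
Op 8: append 3 -> log_len=9
Op 9: append 1 -> log_len=10
Op 10: F0 acks idx 10 -> match: F0=10 F1=5 F2=3; commitIndex=5
Op 11: append 2 -> log_len=12
Op 12: append 1 -> log_len=13

Answer: 5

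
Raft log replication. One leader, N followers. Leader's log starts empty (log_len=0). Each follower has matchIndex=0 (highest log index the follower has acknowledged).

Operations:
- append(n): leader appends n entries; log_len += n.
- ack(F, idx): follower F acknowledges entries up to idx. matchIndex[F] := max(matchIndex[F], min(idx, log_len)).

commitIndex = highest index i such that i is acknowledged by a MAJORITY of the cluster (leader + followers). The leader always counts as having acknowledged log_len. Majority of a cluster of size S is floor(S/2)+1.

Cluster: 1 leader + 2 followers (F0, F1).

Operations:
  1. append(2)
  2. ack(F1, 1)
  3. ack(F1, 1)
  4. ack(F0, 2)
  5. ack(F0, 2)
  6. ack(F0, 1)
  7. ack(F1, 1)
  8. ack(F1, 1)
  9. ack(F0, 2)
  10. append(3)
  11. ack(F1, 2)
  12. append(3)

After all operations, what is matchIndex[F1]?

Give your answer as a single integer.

Answer: 2

Derivation:
Op 1: append 2 -> log_len=2
Op 2: F1 acks idx 1 -> match: F0=0 F1=1; commitIndex=1
Op 3: F1 acks idx 1 -> match: F0=0 F1=1; commitIndex=1
Op 4: F0 acks idx 2 -> match: F0=2 F1=1; commitIndex=2
Op 5: F0 acks idx 2 -> match: F0=2 F1=1; commitIndex=2
Op 6: F0 acks idx 1 -> match: F0=2 F1=1; commitIndex=2
Op 7: F1 acks idx 1 -> match: F0=2 F1=1; commitIndex=2
Op 8: F1 acks idx 1 -> match: F0=2 F1=1; commitIndex=2
Op 9: F0 acks idx 2 -> match: F0=2 F1=1; commitIndex=2
Op 10: append 3 -> log_len=5
Op 11: F1 acks idx 2 -> match: F0=2 F1=2; commitIndex=2
Op 12: append 3 -> log_len=8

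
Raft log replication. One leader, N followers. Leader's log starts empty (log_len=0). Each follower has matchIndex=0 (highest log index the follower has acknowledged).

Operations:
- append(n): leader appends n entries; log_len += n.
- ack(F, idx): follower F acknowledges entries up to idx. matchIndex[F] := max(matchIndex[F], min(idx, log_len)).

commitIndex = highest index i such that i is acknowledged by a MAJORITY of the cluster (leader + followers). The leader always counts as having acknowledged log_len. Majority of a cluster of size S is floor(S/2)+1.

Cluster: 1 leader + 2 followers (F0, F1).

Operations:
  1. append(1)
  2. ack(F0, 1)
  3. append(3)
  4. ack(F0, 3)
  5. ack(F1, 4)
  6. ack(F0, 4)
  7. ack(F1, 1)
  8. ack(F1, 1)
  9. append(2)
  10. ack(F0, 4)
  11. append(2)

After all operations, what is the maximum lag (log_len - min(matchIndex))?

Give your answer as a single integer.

Answer: 4

Derivation:
Op 1: append 1 -> log_len=1
Op 2: F0 acks idx 1 -> match: F0=1 F1=0; commitIndex=1
Op 3: append 3 -> log_len=4
Op 4: F0 acks idx 3 -> match: F0=3 F1=0; commitIndex=3
Op 5: F1 acks idx 4 -> match: F0=3 F1=4; commitIndex=4
Op 6: F0 acks idx 4 -> match: F0=4 F1=4; commitIndex=4
Op 7: F1 acks idx 1 -> match: F0=4 F1=4; commitIndex=4
Op 8: F1 acks idx 1 -> match: F0=4 F1=4; commitIndex=4
Op 9: append 2 -> log_len=6
Op 10: F0 acks idx 4 -> match: F0=4 F1=4; commitIndex=4
Op 11: append 2 -> log_len=8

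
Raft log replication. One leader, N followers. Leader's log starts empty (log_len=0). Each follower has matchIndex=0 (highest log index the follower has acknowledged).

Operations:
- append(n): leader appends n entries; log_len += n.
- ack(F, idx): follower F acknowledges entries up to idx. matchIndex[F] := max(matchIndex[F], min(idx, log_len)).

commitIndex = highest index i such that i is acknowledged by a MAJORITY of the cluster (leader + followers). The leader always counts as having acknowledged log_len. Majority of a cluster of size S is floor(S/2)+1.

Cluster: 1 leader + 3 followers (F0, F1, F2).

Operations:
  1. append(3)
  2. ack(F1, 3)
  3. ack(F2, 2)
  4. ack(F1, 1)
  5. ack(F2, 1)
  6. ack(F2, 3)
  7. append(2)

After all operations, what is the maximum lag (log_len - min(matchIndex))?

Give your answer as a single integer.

Op 1: append 3 -> log_len=3
Op 2: F1 acks idx 3 -> match: F0=0 F1=3 F2=0; commitIndex=0
Op 3: F2 acks idx 2 -> match: F0=0 F1=3 F2=2; commitIndex=2
Op 4: F1 acks idx 1 -> match: F0=0 F1=3 F2=2; commitIndex=2
Op 5: F2 acks idx 1 -> match: F0=0 F1=3 F2=2; commitIndex=2
Op 6: F2 acks idx 3 -> match: F0=0 F1=3 F2=3; commitIndex=3
Op 7: append 2 -> log_len=5

Answer: 5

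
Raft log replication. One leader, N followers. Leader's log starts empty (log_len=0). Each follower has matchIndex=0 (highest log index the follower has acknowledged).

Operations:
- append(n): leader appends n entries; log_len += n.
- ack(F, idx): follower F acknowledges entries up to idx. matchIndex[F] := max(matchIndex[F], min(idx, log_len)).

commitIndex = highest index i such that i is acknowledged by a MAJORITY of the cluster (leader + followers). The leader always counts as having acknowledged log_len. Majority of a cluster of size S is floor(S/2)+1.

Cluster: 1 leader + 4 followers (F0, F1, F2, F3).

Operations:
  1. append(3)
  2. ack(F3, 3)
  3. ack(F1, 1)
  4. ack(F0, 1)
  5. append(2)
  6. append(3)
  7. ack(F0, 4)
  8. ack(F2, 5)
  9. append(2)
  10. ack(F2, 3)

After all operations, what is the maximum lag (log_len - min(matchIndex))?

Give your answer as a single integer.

Op 1: append 3 -> log_len=3
Op 2: F3 acks idx 3 -> match: F0=0 F1=0 F2=0 F3=3; commitIndex=0
Op 3: F1 acks idx 1 -> match: F0=0 F1=1 F2=0 F3=3; commitIndex=1
Op 4: F0 acks idx 1 -> match: F0=1 F1=1 F2=0 F3=3; commitIndex=1
Op 5: append 2 -> log_len=5
Op 6: append 3 -> log_len=8
Op 7: F0 acks idx 4 -> match: F0=4 F1=1 F2=0 F3=3; commitIndex=3
Op 8: F2 acks idx 5 -> match: F0=4 F1=1 F2=5 F3=3; commitIndex=4
Op 9: append 2 -> log_len=10
Op 10: F2 acks idx 3 -> match: F0=4 F1=1 F2=5 F3=3; commitIndex=4

Answer: 9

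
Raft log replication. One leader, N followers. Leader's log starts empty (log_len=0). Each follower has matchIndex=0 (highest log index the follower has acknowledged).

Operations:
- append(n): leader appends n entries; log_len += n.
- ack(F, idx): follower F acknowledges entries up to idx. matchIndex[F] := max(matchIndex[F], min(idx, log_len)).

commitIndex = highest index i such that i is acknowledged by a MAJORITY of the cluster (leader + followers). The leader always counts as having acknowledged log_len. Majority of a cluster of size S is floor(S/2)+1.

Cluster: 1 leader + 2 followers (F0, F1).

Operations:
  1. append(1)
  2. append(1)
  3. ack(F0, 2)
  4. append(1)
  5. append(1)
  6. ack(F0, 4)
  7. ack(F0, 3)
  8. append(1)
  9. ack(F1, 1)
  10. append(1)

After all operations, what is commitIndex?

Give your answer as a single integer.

Answer: 4

Derivation:
Op 1: append 1 -> log_len=1
Op 2: append 1 -> log_len=2
Op 3: F0 acks idx 2 -> match: F0=2 F1=0; commitIndex=2
Op 4: append 1 -> log_len=3
Op 5: append 1 -> log_len=4
Op 6: F0 acks idx 4 -> match: F0=4 F1=0; commitIndex=4
Op 7: F0 acks idx 3 -> match: F0=4 F1=0; commitIndex=4
Op 8: append 1 -> log_len=5
Op 9: F1 acks idx 1 -> match: F0=4 F1=1; commitIndex=4
Op 10: append 1 -> log_len=6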